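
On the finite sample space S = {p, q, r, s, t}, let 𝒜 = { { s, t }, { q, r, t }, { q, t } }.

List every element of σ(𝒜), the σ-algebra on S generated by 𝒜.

Start: 𝒜 ∪ {∅, S} = { {  }, { q, t }, { s, t }, { q, r, t }, S }.
Step 1 adds 5:
  { p, s }  = ᶜ of { q, r, t }
  { p, q, r }  = ᶜ of { s, t }
  { p, r, s }  = ᶜ of { q, t }
  { q, s, t }  = { s, t } ∪ { q, t }
  { q, r, s, t }  = { s, t } ∪ { q, r, t }
  [10 total]
Step 2: +7 →
  { p }  = ᶜ of { q, r, s, t }
  { p, r }  = ᶜ of { q, s, t }
  { p, s, t }  = { s, t } ∪ { p, s }
  { p, q, r, s }  = { p, q, r } ∪ { p, r, s }
  { p, q, r, t }  = { q, t } ∪ { p, q, r }
  { p, q, s, t }  = { q, t } ∪ { p, s }
  { p, r, s, t }  = { s, t } ∪ { p, r, s }
  [17 total]
Step 3: +6 →
  { q }  = ᶜ of { p, r, s, t }
  { r }  = ᶜ of { p, q, s, t }
  { s }  = ᶜ of { p, q, r, t }
  { t }  = ᶜ of { p, q, r, s }
  { q, r }  = ᶜ of { p, s, t }
  { p, q, t }  = { q, t } ∪ { p }
  [23 total]
Step 4. New:
  { p, q }  = { q } ∪ { p }
  { p, t }  = { t } ∪ { p }
  { q, s }  = { q } ∪ { s }
  { r, s }  = ᶜ of { p, q, t }
  { r, t }  = { t } ∪ { r }
  { p, q, s }  = { q } ∪ { p, s }
  { p, r, t }  = { t } ∪ { p, r }
  { q, r, s }  = { q, r } ∪ { s }
  { r, s, t }  = { s, t } ∪ { r }
  [32 total]
Step 5: no new sets; the family is a σ-algebra.

Therefore σ(𝒜) = { {  }, { p }, { q }, { r }, { s }, { t }, { p, q }, { p, r }, { p, s }, { p, t }, { q, r }, { q, s }, { q, t }, { r, s }, { r, t }, { s, t }, { p, q, r }, { p, q, s }, { p, q, t }, { p, r, s }, { p, r, t }, { p, s, t }, { q, r, s }, { q, r, t }, { q, s, t }, { r, s, t }, { p, q, r, s }, { p, q, r, t }, { p, q, s, t }, { p, r, s, t }, { q, r, s, t }, S } (|σ(𝒜)| = 32).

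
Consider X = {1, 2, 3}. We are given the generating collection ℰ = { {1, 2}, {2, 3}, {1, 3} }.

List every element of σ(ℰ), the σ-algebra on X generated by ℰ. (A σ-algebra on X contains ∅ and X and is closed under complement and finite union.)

σ(ℰ) (8 sets): { ∅, {1}, {2}, {3}, {1, 2}, {1, 3}, {2, 3}, X }

Derivation:
Initial family (5 sets): { ∅, {1, 2}, {1, 3}, {2, 3}, X }.
Round 1. New:
  {1}  = complement {2, 3}
  {2}  = complement {1, 3}
  {3}  = complement {1, 2}
  |family| = 8
Round 2: no new sets; the family is a σ-algebra.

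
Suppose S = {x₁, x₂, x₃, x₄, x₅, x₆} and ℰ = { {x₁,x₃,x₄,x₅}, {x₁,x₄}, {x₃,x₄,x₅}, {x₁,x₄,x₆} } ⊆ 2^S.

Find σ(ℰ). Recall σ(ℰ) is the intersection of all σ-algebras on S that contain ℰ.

Answer: σ(ℰ) = { ∅, {x₁}, {x₂}, {x₄}, {x₆}, {x₁,x₂}, {x₁,x₄}, {x₁,x₆}, {x₂,x₄}, {x₂,x₆}, {x₃,x₅}, {x₄,x₆}, {x₁,x₂,x₄}, {x₁,x₂,x₆}, {x₁,x₃,x₅}, {x₁,x₄,x₆}, {x₂,x₃,x₅}, {x₂,x₄,x₆}, {x₃,x₄,x₅}, {x₃,x₅,x₆}, {x₁,x₂,x₃,x₅}, {x₁,x₂,x₄,x₆}, {x₁,x₃,x₄,x₅}, {x₁,x₃,x₅,x₆}, {x₂,x₃,x₄,x₅}, {x₂,x₃,x₅,x₆}, {x₃,x₄,x₅,x₆}, {x₁,x₂,x₃,x₄,x₅}, {x₁,x₂,x₃,x₅,x₆}, {x₁,x₃,x₄,x₅,x₆}, {x₂,x₃,x₄,x₅,x₆}, S }

Check:
Take S₀ = ℰ ∪ {∅, S} = { ∅, {x₁,x₄}, {x₁,x₄,x₆}, {x₃,x₄,x₅}, {x₁,x₃,x₄,x₅}, S }.
Pass 1: +5 →
  {x₂,x₆}  = {x₁,x₃,x₄,x₅}ᶜ
  {x₁,x₂,x₆}  = {x₃,x₄,x₅}ᶜ
  {x₂,x₃,x₅}  = {x₁,x₄,x₆}ᶜ
  {x₂,x₃,x₅,x₆}  = {x₁,x₄}ᶜ
  {x₁,x₃,x₄,x₅,x₆}  = {x₃,x₄,x₅} ∪ {x₁,x₄,x₆}
  — 11 sets.
Pass 2 (6 new):
  {x₂}  = {x₁,x₃,x₄,x₅,x₆}ᶜ
  {x₁,x₂,x₄,x₆}  = {x₂,x₆} ∪ {x₁,x₄,x₆}
  {x₂,x₃,x₄,x₅}  = {x₃,x₄,x₅} ∪ {x₂,x₃,x₅}
  {x₁,x₂,x₃,x₄,x₅}  = {x₂,x₃,x₅} ∪ {x₁,x₄}
  {x₁,x₂,x₃,x₅,x₆}  = {x₂,x₃,x₅} ∪ {x₁,x₂,x₆}
  {x₂,x₃,x₄,x₅,x₆}  = {x₃,x₄,x₅} ∪ {x₂,x₆}
  — 17 sets.
Pass 3. New:
  {x₁}  = {x₂,x₃,x₄,x₅,x₆}ᶜ
  {x₄}  = {x₁,x₂,x₃,x₅,x₆}ᶜ
  {x₆}  = {x₁,x₂,x₃,x₄,x₅}ᶜ
  {x₁,x₆}  = {x₂,x₃,x₄,x₅}ᶜ
  {x₃,x₅}  = {x₁,x₂,x₄,x₆}ᶜ
  {x₁,x₂,x₄}  = {x₁,x₄} ∪ {x₂}
  — 23 sets.
Pass 4: +9 →
  {x₁,x₂}  = {x₁} ∪ {x₂}
  {x₂,x₄}  = {x₂} ∪ {x₄}
  {x₄,x₆}  = {x₆} ∪ {x₄}
  {x₁,x₃,x₅}  = {x₁} ∪ {x₃,x₅}
  {x₂,x₄,x₆}  = {x₂,x₆} ∪ {x₄}
  {x₃,x₅,x₆}  = {x₁,x₂,x₄}ᶜ
  {x₁,x₂,x₃,x₅}  = {x₁} ∪ {x₂,x₃,x₅}
  {x₁,x₃,x₅,x₆}  = {x₁,x₆} ∪ {x₃,x₅}
  {x₃,x₄,x₅,x₆}  = {x₃,x₄,x₅} ∪ {x₆}
  — 32 sets.
Pass 5: closed — nothing new.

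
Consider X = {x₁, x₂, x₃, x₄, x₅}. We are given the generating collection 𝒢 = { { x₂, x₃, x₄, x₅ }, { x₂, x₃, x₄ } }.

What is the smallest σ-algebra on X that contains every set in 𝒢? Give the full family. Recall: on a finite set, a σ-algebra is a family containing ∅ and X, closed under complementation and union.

Seed the family with 𝒢 together with ∅ and X: { {  }, { x₂, x₃, x₄ }, { x₂, x₃, x₄, x₅ }, X }.
Pass 1 (2 new):
  { x₁ }  = complement { x₂, x₃, x₄, x₅ }
  { x₁, x₅ }  = complement { x₂, x₃, x₄ }
  |family| = 6
Pass 2 (1 new):
  { x₁, x₂, x₃, x₄ }  = { x₂, x₃, x₄ } ∪ { x₁ }
  |family| = 7
Pass 3: 1 new —
  { x₅ }  = complement { x₁, x₂, x₃, x₄ }
  |family| = 8
After Pass 4 the family is unchanged; done.

Hence σ(𝒢) has 8 members: { {  }, { x₁ }, { x₅ }, { x₁, x₅ }, { x₂, x₃, x₄ }, { x₁, x₂, x₃, x₄ }, { x₂, x₃, x₄, x₅ }, X }.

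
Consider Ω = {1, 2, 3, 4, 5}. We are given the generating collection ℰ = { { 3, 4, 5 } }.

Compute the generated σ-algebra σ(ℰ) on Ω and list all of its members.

Start: ℰ ∪ {∅, Ω} = { ∅, { 3, 4, 5 }, Ω }.
Step 1. New:
  { 1, 2 }  = complement { 3, 4, 5 }
  [4 total]
Step 2: closed — nothing new.

Therefore σ(ℰ) = { ∅, { 1, 2 }, { 3, 4, 5 }, Ω } (|σ(ℰ)| = 4).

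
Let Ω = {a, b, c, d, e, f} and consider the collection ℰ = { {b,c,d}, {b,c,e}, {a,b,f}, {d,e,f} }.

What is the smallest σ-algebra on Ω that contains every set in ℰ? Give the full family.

σ(ℰ) = { {}, {a}, {b}, {c}, {d}, {e}, {f}, {a,b}, {a,c}, {a,d}, {a,e}, {a,f}, {b,c}, {b,d}, {b,e}, {b,f}, {c,d}, {c,e}, {c,f}, {d,e}, {d,f}, {e,f}, {a,b,c}, {a,b,d}, {a,b,e}, {a,b,f}, {a,c,d}, {a,c,e}, {a,c,f}, {a,d,e}, {a,d,f}, {a,e,f}, {b,c,d}, {b,c,e}, {b,c,f}, {b,d,e}, {b,d,f}, {b,e,f}, {c,d,e}, {c,d,f}, {c,e,f}, {d,e,f}, {a,b,c,d}, {a,b,c,e}, {a,b,c,f}, {a,b,d,e}, {a,b,d,f}, {a,b,e,f}, {a,c,d,e}, {a,c,d,f}, {a,c,e,f}, {a,d,e,f}, {b,c,d,e}, {b,c,d,f}, {b,c,e,f}, {b,d,e,f}, {c,d,e,f}, {a,b,c,d,e}, {a,b,c,d,f}, {a,b,c,e,f}, {a,b,d,e,f}, {a,c,d,e,f}, {b,c,d,e,f}, Ω }

Derivation:
Take S₀ = ℰ ∪ {∅, Ω} = { {}, {a,b,f}, {b,c,d}, {b,c,e}, {d,e,f}, Ω }.
Step 1. New:
  {a,b,c}  = complement {d,e,f}
  {a,d,f}  = complement {b,c,e}
  {a,e,f}  = complement {b,c,d}
  {c,d,e}  = complement {a,b,f}
  {b,c,d,e}  = {b,c,e} ∪ {b,c,d}
  {a,b,c,d,f}  = {b,c,d} ∪ {a,b,f}
  {a,b,c,e,f}  = {b,c,e} ∪ {a,b,f}
  {a,b,d,e,f}  = {a,b,f} ∪ {d,e,f}
  {b,c,d,e,f}  = {b,c,e} ∪ {d,e,f}
  |family| = 15
Step 2. New:
  {a}  = complement {b,c,d,e,f}
  {c}  = complement {a,b,d,e,f}
  {d}  = complement {a,b,c,e,f}
  {e}  = complement {a,b,c,d,f}
  {a,f}  = complement {b,c,d,e}
  {a,b,c,d}  = {b,c,d} ∪ {a,b,c}
  {a,b,c,e}  = {a,b,c} ∪ {b,c,e}
  {a,b,c,f}  = {a,b,c} ∪ {a,b,f}
  {a,b,d,f}  = {a,d,f} ∪ {a,b,f}
  {a,b,e,f}  = {a,e,f} ∪ {a,b,f}
  {a,d,e,f}  = {a,d,f} ∪ {a,e,f}
  {c,d,e,f}  = {c,d,e} ∪ {d,e,f}
  {a,b,c,d,e}  = {c,d,e} ∪ {a,b,c}
  {a,c,d,e,f}  = {c,d,e} ∪ {a,d,f}
  |family| = 29
Step 3: 16 new —
  {b}  = complement {a,c,d,e,f}
  {f}  = complement {a,b,c,d,e}
  {a,b}  = complement {c,d,e,f}
  {a,c}  = {c} ∪ {a}
  {a,d}  = {d} ∪ {a}
  {a,e}  = {e} ∪ {a}
  {b,c}  = complement {a,d,e,f}
  {c,d}  = complement {a,b,e,f}
  {c,e}  = complement {a,b,d,f}
  {d,e}  = complement {a,b,c,f}
  {d,f}  = complement {a,b,c,e}
  {e,f}  = complement {a,b,c,d}
  {a,c,f}  = {a,f} ∪ {c}
  {a,c,d,e}  = {c,d,e} ∪ {a}
  {a,c,d,f}  = {a,d,f} ∪ {c}
  {a,c,e,f}  = {a,e,f} ∪ {c}
  |family| = 45
Step 4. New:
  {b,d}  = complement {a,c,e,f}
  {b,e}  = complement {a,c,d,f}
  {b,f}  = complement {a,c,d,e}
  {c,f}  = {c} ∪ {f}
  {a,b,d}  = {b} ∪ {a,d}
  {a,b,e}  = {b} ∪ {a,e}
  {a,c,d}  = {c,d} ∪ {a,c}
  {a,c,e}  = {a,c} ∪ {c,e}
  {a,d,e}  = {d,e} ∪ {a}
  {b,c,f}  = {b,c} ∪ {f}
  {b,d,e}  = complement {a,c,f}
  {b,d,f}  = {b} ∪ {d,f}
  {b,e,f}  = {b} ∪ {e,f}
  {c,d,f}  = {c,d} ∪ {d,f}
  {c,e,f}  = {c,e} ∪ {e,f}
  {a,b,d,e}  = {d,e} ∪ {a,b}
  {b,c,d,f}  = complement {a,e}
  {b,c,e,f}  = complement {a,d}
  {b,d,e,f}  = complement {a,c}
  |family| = 64
Step 5: closed — nothing new.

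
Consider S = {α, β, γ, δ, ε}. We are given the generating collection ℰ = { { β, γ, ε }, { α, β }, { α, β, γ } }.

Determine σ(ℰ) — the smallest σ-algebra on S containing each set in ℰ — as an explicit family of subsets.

Seed the family with ℰ together with ∅ and S: { {  }, { α, β }, { α, β, γ }, { β, γ, ε }, S }.
Iteration 1: +4 →
  { α, δ }  = complement { β, γ, ε }
  { δ, ε }  = complement { α, β, γ }
  { γ, δ, ε }  = complement { α, β }
  { α, β, γ, ε }  = { β, γ, ε } ∪ { α, β, γ }
  [9 total]
Iteration 2. New:
  { δ }  = complement { α, β, γ, ε }
  { α, β, δ }  = { α, β } ∪ { α, δ }
  { α, δ, ε }  = { δ, ε } ∪ { α, δ }
  { α, β, γ, δ }  = { α, β, γ } ∪ { α, δ }
  { α, β, δ, ε }  = { α, β } ∪ { δ, ε }
  { α, γ, δ, ε }  = { γ, δ, ε } ∪ { α, δ }
  { β, γ, δ, ε }  = { γ, δ, ε } ∪ { β, γ, ε }
  [16 total]
Iteration 3 (6 new):
  { α }  = complement { β, γ, δ, ε }
  { β }  = complement { α, γ, δ, ε }
  { γ }  = complement { α, β, δ, ε }
  { ε }  = complement { α, β, γ, δ }
  { β, γ }  = complement { α, δ, ε }
  { γ, ε }  = complement { α, β, δ }
  [22 total]
Iteration 4 (10 new):
  { α, γ }  = { γ } ∪ { α }
  { α, ε }  = { ε } ∪ { α }
  { β, δ }  = { β } ∪ { δ }
  { β, ε }  = { β } ∪ { ε }
  { γ, δ }  = { γ } ∪ { δ }
  { α, β, ε }  = { α, β } ∪ { ε }
  { α, γ, δ }  = { γ } ∪ { α, δ }
  { α, γ, ε }  = { γ, ε } ∪ { α }
  { β, γ, δ }  = { β, γ } ∪ { δ }
  { β, δ, ε }  = { β } ∪ { δ, ε }
  [32 total]
Iteration 5: stable.

|σ(ℰ)| = 32.  σ(ℰ) = { {  }, { α }, { β }, { γ }, { δ }, { ε }, { α, β }, { α, γ }, { α, δ }, { α, ε }, { β, γ }, { β, δ }, { β, ε }, { γ, δ }, { γ, ε }, { δ, ε }, { α, β, γ }, { α, β, δ }, { α, β, ε }, { α, γ, δ }, { α, γ, ε }, { α, δ, ε }, { β, γ, δ }, { β, γ, ε }, { β, δ, ε }, { γ, δ, ε }, { α, β, γ, δ }, { α, β, γ, ε }, { α, β, δ, ε }, { α, γ, δ, ε }, { β, γ, δ, ε }, S }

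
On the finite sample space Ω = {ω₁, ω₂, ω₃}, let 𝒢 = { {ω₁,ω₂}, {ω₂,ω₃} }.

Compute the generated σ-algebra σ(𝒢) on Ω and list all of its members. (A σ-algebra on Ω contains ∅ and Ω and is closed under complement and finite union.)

Seed the family with 𝒢 together with ∅ and Ω: { ∅, {ω₁,ω₂}, {ω₂,ω₃}, Ω }.
Pass 1 adds 2:
  {ω₁}  = {ω₂,ω₃}ᶜ
  {ω₃}  = {ω₁,ω₂}ᶜ
  — 6 sets.
Pass 2: +1 →
  {ω₁,ω₃}  = {ω₃} ∪ {ω₁}
  — 7 sets.
Pass 3 adds 1:
  {ω₂}  = {ω₁,ω₃}ᶜ
  — 8 sets.
Pass 4: no new sets; the family is a σ-algebra.

Hence σ(𝒢) has 8 members: { ∅, {ω₁}, {ω₂}, {ω₃}, {ω₁,ω₂}, {ω₁,ω₃}, {ω₂,ω₃}, Ω }.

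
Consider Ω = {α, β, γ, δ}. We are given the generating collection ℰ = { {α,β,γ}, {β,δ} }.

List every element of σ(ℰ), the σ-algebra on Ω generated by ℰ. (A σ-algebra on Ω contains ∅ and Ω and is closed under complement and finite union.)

Initial family (4 sets): { ∅, {β,δ}, {α,β,γ}, Ω }.
Pass 1: +2 →
  {δ}  = complement {α,β,γ}
  {α,γ}  = complement {β,δ}
  (now 6)
Pass 2 (1 new):
  {α,γ,δ}  = {α,γ} ∪ {δ}
  (now 7)
Pass 3: 1 new —
  {β}  = complement {α,γ,δ}
  (now 8)
Pass 4 adds nothing — fixpoint reached.

σ(ℰ) = { ∅, {β}, {δ}, {α,γ}, {β,δ}, {α,β,γ}, {α,γ,δ}, Ω }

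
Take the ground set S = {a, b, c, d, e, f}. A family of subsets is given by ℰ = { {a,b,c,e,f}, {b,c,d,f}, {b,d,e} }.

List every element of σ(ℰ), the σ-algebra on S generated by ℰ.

Answer: σ(ℰ) = { {}, {a}, {b}, {d}, {e}, {a,b}, {a,d}, {a,e}, {b,d}, {b,e}, {c,f}, {d,e}, {a,b,d}, {a,b,e}, {a,c,f}, {a,d,e}, {b,c,f}, {b,d,e}, {c,d,f}, {c,e,f}, {a,b,c,f}, {a,b,d,e}, {a,c,d,f}, {a,c,e,f}, {b,c,d,f}, {b,c,e,f}, {c,d,e,f}, {a,b,c,d,f}, {a,b,c,e,f}, {a,c,d,e,f}, {b,c,d,e,f}, S }

Trace:
Take S₀ = ℰ ∪ {∅, S} = { {}, {b,d,e}, {b,c,d,f}, {a,b,c,e,f}, S }.
Step 1 (4 new):
  {d}  = {a,b,c,e,f}ᶜ
  {a,e}  = {b,c,d,f}ᶜ
  {a,c,f}  = {b,d,e}ᶜ
  {b,c,d,e,f}  = {b,c,d,f} ∪ {b,d,e}
Step 2 (6 new):
  {a}  = {b,c,d,e,f}ᶜ
  {a,d,e}  = {a,e} ∪ {d}
  {a,b,d,e}  = {a,e} ∪ {b,d,e}
  {a,c,d,f}  = {a,c,f} ∪ {d}
  {a,c,e,f}  = {a,c,f} ∪ {a,e}
  {a,b,c,d,f}  = {a,c,f} ∪ {b,c,d,f}
Step 3 adds 7:
  {e}  = {a,b,c,d,f}ᶜ
  {a,d}  = {a} ∪ {d}
  {b,d}  = {a,c,e,f}ᶜ
  {b,e}  = {a,c,d,f}ᶜ
  {c,f}  = {a,b,d,e}ᶜ
  {b,c,f}  = {a,d,e}ᶜ
  {a,c,d,e,f}  = {a,c,e,f} ∪ {a,d,e}
Step 4 adds 8:
  {b}  = {a,c,d,e,f}ᶜ
  {d,e}  = {e} ∪ {d}
  {a,b,d}  = {a,d} ∪ {b,d}
  {a,b,e}  = {b,e} ∪ {a,e}
  {c,d,f}  = {c,f} ∪ {d}
  {c,e,f}  = {e} ∪ {c,f}
  {a,b,c,f}  = {a,c,f} ∪ {b,c,f}
  {b,c,e,f}  = {a,d}ᶜ
Step 5: +2 →
  {a,b}  = {a} ∪ {b}
  {c,d,e,f}  = {e} ∪ {c,d,f}
Step 6: stable.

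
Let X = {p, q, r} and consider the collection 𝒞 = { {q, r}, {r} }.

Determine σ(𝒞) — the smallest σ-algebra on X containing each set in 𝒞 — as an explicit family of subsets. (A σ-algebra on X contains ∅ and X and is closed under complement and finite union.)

Seed the family with 𝒞 together with ∅ and X: { ∅, {r}, {q, r}, X }.
Iteration 1: +2 →
  {p}  = ᶜ of {q, r}
  {p, q}  = ᶜ of {r}
  — 6 sets.
Iteration 2 adds 1:
  {p, r}  = {r} ∪ {p}
  — 7 sets.
Iteration 3: 1 new —
  {q}  = ᶜ of {p, r}
  — 8 sets.
After Iteration 4 the family is unchanged; done.

Hence σ(𝒞) has 8 members: { ∅, {p}, {q}, {r}, {p, q}, {p, r}, {q, r}, X }.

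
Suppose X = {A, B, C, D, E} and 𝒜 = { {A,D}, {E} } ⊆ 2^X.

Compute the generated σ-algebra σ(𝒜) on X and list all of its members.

σ(𝒜) (8 sets): { ∅, {E}, {A,D}, {B,C}, {A,D,E}, {B,C,E}, {A,B,C,D}, X }

Check:
Take S₀ = 𝒜 ∪ {∅, X} = { ∅, {E}, {A,D}, X }.
Iteration 1. New:
  {A,D,E}  = {E} ∪ {A,D}
  {B,C,E}  = ᶜ of {A,D}
  {A,B,C,D}  = ᶜ of {E}
  — 7 sets.
Iteration 2: +1 →
  {B,C}  = ᶜ of {A,D,E}
  — 8 sets.
Iteration 3: closed — nothing new.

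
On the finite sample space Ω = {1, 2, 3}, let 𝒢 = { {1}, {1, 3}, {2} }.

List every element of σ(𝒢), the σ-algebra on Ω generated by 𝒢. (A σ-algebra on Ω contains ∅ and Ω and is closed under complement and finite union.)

σ(𝒢) (8 sets): { ∅, {1}, {2}, {3}, {1, 2}, {1, 3}, {2, 3}, Ω }

Derivation:
Start: 𝒢 ∪ {∅, Ω} = { ∅, {1}, {2}, {1, 3}, Ω }.
Pass 1: 2 new —
  {1, 2}  = {2} ∪ {1}
  {2, 3}  = complement {1}
  (now 7)
Pass 2 adds 1:
  {3}  = complement {1, 2}
  (now 8)
Pass 3: closed — nothing new.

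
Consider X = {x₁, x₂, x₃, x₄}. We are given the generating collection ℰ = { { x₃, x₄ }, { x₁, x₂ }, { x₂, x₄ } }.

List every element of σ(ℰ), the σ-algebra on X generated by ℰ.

Initial family (5 sets): { {}, { x₁, x₂ }, { x₂, x₄ }, { x₃, x₄ }, X }.
Pass 1: 3 new —
  { x₁, x₃ }  = ᶜ of { x₂, x₄ }
  { x₁, x₂, x₄ }  = { x₁, x₂ } ∪ { x₂, x₄ }
  { x₂, x₃, x₄ }  = { x₃, x₄ } ∪ { x₂, x₄ }
  (now 8)
Pass 2: 4 new —
  { x₁ }  = ᶜ of { x₂, x₃, x₄ }
  { x₃ }  = ᶜ of { x₁, x₂, x₄ }
  { x₁, x₂, x₃ }  = { x₁, x₂ } ∪ { x₁, x₃ }
  { x₁, x₃, x₄ }  = { x₃, x₄ } ∪ { x₁, x₃ }
  (now 12)
Pass 3 (2 new):
  { x₂ }  = ᶜ of { x₁, x₃, x₄ }
  { x₄ }  = ᶜ of { x₁, x₂, x₃ }
  (now 14)
Pass 4. New:
  { x₁, x₄ }  = { x₄ } ∪ { x₁ }
  { x₂, x₃ }  = { x₃ } ∪ { x₂ }
  (now 16)
Pass 5: already closed under ᶜ and ∪.

Hence σ(ℰ) has 16 members: { {}, { x₁ }, { x₂ }, { x₃ }, { x₄ }, { x₁, x₂ }, { x₁, x₃ }, { x₁, x₄ }, { x₂, x₃ }, { x₂, x₄ }, { x₃, x₄ }, { x₁, x₂, x₃ }, { x₁, x₂, x₄ }, { x₁, x₃, x₄ }, { x₂, x₃, x₄ }, X }.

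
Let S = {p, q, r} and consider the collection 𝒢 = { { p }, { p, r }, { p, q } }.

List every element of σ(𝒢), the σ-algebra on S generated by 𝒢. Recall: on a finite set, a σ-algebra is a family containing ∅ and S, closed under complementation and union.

σ(𝒢) (8 sets): { {}, { p }, { q }, { r }, { p, q }, { p, r }, { q, r }, S }

Working:
Seed the family with 𝒢 together with ∅ and S: { {}, { p }, { p, q }, { p, r }, S }.
Pass 1 adds 3:
  { q }  = complement { p, r }
  { r }  = complement { p, q }
  { q, r }  = complement { p }
  |family| = 8
Pass 2: closed — nothing new.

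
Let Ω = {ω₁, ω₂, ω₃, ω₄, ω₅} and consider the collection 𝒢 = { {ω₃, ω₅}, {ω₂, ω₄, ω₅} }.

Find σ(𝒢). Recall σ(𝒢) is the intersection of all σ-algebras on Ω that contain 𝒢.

Seed the family with 𝒢 together with ∅ and Ω: { {}, {ω₃, ω₅}, {ω₂, ω₄, ω₅}, Ω }.
Round 1: +3 →
  {ω₁, ω₃}  = ᶜ of {ω₂, ω₄, ω₅}
  {ω₁, ω₂, ω₄}  = ᶜ of {ω₃, ω₅}
  {ω₂, ω₃, ω₄, ω₅}  = {ω₃, ω₅} ∪ {ω₂, ω₄, ω₅}
  [7 total]
Round 2 (4 new):
  {ω₁}  = ᶜ of {ω₂, ω₃, ω₄, ω₅}
  {ω₁, ω₃, ω₅}  = {ω₁, ω₃} ∪ {ω₃, ω₅}
  {ω₁, ω₂, ω₃, ω₄}  = {ω₁, ω₃} ∪ {ω₁, ω₂, ω₄}
  {ω₁, ω₂, ω₄, ω₅}  = {ω₁, ω₂, ω₄} ∪ {ω₂, ω₄, ω₅}
  [11 total]
Round 3: +3 →
  {ω₃}  = ᶜ of {ω₁, ω₂, ω₄, ω₅}
  {ω₅}  = ᶜ of {ω₁, ω₂, ω₃, ω₄}
  {ω₂, ω₄}  = ᶜ of {ω₁, ω₃, ω₅}
  [14 total]
Round 4 (2 new):
  {ω₁, ω₅}  = {ω₅} ∪ {ω₁}
  {ω₂, ω₃, ω₄}  = {ω₃} ∪ {ω₂, ω₄}
  [16 total]
Round 5 adds nothing — fixpoint reached.

σ(𝒢) = { {}, {ω₁}, {ω₃}, {ω₅}, {ω₁, ω₃}, {ω₁, ω₅}, {ω₂, ω₄}, {ω₃, ω₅}, {ω₁, ω₂, ω₄}, {ω₁, ω₃, ω₅}, {ω₂, ω₃, ω₄}, {ω₂, ω₄, ω₅}, {ω₁, ω₂, ω₃, ω₄}, {ω₁, ω₂, ω₄, ω₅}, {ω₂, ω₃, ω₄, ω₅}, Ω }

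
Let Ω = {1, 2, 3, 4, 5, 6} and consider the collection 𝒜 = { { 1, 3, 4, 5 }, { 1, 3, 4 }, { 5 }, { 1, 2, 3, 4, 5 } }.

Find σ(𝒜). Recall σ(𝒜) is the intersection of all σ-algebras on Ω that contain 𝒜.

Initial family (6 sets): { ∅, { 5 }, { 1, 3, 4 }, { 1, 3, 4, 5 }, { 1, 2, 3, 4, 5 }, Ω }.
Step 1. New:
  { 6 }  = Ω∖{ 1, 2, 3, 4, 5 }
  { 2, 6 }  = Ω∖{ 1, 3, 4, 5 }
  { 2, 5, 6 }  = Ω∖{ 1, 3, 4 }
  { 1, 2, 3, 4, 6 }  = Ω∖{ 5 }
Step 2 (3 new):
  { 5, 6 }  = { 6 } ∪ { 5 }
  { 1, 3, 4, 6 }  = { 6 } ∪ { 1, 3, 4 }
  { 1, 3, 4, 5, 6 }  = { 6 } ∪ { 1, 3, 4, 5 }
Step 3: +3 →
  { 2 }  = Ω∖{ 1, 3, 4, 5, 6 }
  { 2, 5 }  = Ω∖{ 1, 3, 4, 6 }
  { 1, 2, 3, 4 }  = Ω∖{ 5, 6 }
Step 4: already closed under ᶜ and ∪.

σ(𝒜) = { ∅, { 2 }, { 5 }, { 6 }, { 2, 5 }, { 2, 6 }, { 5, 6 }, { 1, 3, 4 }, { 2, 5, 6 }, { 1, 2, 3, 4 }, { 1, 3, 4, 5 }, { 1, 3, 4, 6 }, { 1, 2, 3, 4, 5 }, { 1, 2, 3, 4, 6 }, { 1, 3, 4, 5, 6 }, Ω }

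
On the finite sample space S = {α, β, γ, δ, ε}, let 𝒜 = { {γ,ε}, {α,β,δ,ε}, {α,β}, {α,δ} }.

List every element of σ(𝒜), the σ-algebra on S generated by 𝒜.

|σ(𝒜)| = 32.  σ(𝒜) = { {}, {α}, {β}, {γ}, {δ}, {ε}, {α,β}, {α,γ}, {α,δ}, {α,ε}, {β,γ}, {β,δ}, {β,ε}, {γ,δ}, {γ,ε}, {δ,ε}, {α,β,γ}, {α,β,δ}, {α,β,ε}, {α,γ,δ}, {α,γ,ε}, {α,δ,ε}, {β,γ,δ}, {β,γ,ε}, {β,δ,ε}, {γ,δ,ε}, {α,β,γ,δ}, {α,β,γ,ε}, {α,β,δ,ε}, {α,γ,δ,ε}, {β,γ,δ,ε}, S }

Working:
Seed the family with 𝒜 together with ∅ and S: { {}, {α,β}, {α,δ}, {γ,ε}, {α,β,δ,ε}, S }.
Iteration 1: +6 →
  {γ}  = ᶜ of {α,β,δ,ε}
  {α,β,δ}  = ᶜ of {γ,ε}
  {β,γ,ε}  = ᶜ of {α,δ}
  {γ,δ,ε}  = ᶜ of {α,β}
  {α,β,γ,ε}  = {α,β} ∪ {γ,ε}
  {α,γ,δ,ε}  = {α,δ} ∪ {γ,ε}
  — 12 sets.
Iteration 2: 6 new —
  {β}  = ᶜ of {α,γ,δ,ε}
  {δ}  = ᶜ of {α,β,γ,ε}
  {α,β,γ}  = {α,β} ∪ {γ}
  {α,γ,δ}  = {γ} ∪ {α,δ}
  {α,β,γ,δ}  = {α,β,δ} ∪ {γ}
  {β,γ,δ,ε}  = {γ,δ,ε} ∪ {β,γ,ε}
  — 18 sets.
Iteration 3 adds 7:
  {α}  = ᶜ of {β,γ,δ,ε}
  {ε}  = ᶜ of {α,β,γ,δ}
  {β,γ}  = {γ} ∪ {β}
  {β,δ}  = {δ} ∪ {β}
  {β,ε}  = ᶜ of {α,γ,δ}
  {γ,δ}  = {γ} ∪ {δ}
  {δ,ε}  = ᶜ of {α,β,γ}
  — 25 sets.
Iteration 4. New:
  {α,γ}  = {γ} ∪ {α}
  {α,ε}  = {ε} ∪ {α}
  {α,β,ε}  = ᶜ of {γ,δ}
  {α,γ,ε}  = ᶜ of {β,δ}
  {α,δ,ε}  = ᶜ of {β,γ}
  {β,γ,δ}  = {γ,δ} ∪ {β}
  {β,δ,ε}  = {β,ε} ∪ {δ,ε}
  — 32 sets.
Iteration 5: stable.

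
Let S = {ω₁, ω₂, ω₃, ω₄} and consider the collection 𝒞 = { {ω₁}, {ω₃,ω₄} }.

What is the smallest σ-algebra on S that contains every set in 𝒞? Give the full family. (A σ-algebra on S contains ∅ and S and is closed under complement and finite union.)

Start: 𝒞 ∪ {∅, S} = { ∅, {ω₁}, {ω₃,ω₄}, S }.
Iteration 1 (3 new):
  {ω₁,ω₂}  = ᶜ of {ω₃,ω₄}
  {ω₁,ω₃,ω₄}  = {ω₃,ω₄} ∪ {ω₁}
  {ω₂,ω₃,ω₄}  = ᶜ of {ω₁}
  [7 total]
Iteration 2 adds 1:
  {ω₂}  = ᶜ of {ω₁,ω₃,ω₄}
  [8 total]
Iteration 3: no new sets; the family is a σ-algebra.

σ(𝒞) = { ∅, {ω₁}, {ω₂}, {ω₁,ω₂}, {ω₃,ω₄}, {ω₁,ω₃,ω₄}, {ω₂,ω₃,ω₄}, S }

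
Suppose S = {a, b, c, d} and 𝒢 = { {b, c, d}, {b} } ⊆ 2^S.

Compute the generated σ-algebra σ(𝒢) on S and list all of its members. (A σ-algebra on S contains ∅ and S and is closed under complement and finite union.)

Initial family (4 sets): { {}, {b}, {b, c, d}, S }.
Round 1: +2 →
  {a}  = S∖{b, c, d}
  {a, c, d}  = S∖{b}
Round 2: +1 →
  {a, b}  = {b} ∪ {a}
Round 3. New:
  {c, d}  = S∖{a, b}
Round 4: closed — nothing new.

Therefore σ(𝒢) = { {}, {a}, {b}, {a, b}, {c, d}, {a, c, d}, {b, c, d}, S } (|σ(𝒢)| = 8).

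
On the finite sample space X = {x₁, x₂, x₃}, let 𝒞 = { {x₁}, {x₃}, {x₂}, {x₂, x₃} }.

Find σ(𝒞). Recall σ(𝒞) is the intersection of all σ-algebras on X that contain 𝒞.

Answer: σ(𝒞) = { ∅, {x₁}, {x₂}, {x₃}, {x₁, x₂}, {x₁, x₃}, {x₂, x₃}, X }

Derivation:
Begin from { ∅, {x₁}, {x₂}, {x₃}, {x₂, x₃}, X } (that is, 𝒞 plus ∅ and X).
Pass 1 (2 new):
  {x₁, x₂}  = X∖{x₃}
  {x₁, x₃}  = X∖{x₂}
After Pass 2 the family is unchanged; done.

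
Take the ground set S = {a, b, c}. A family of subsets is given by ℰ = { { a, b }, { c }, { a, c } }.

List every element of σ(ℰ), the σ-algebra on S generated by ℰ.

σ(ℰ) = { {}, { a }, { b }, { c }, { a, b }, { a, c }, { b, c }, S }

Check:
Start: ℰ ∪ {∅, S} = { {}, { c }, { a, b }, { a, c }, S }.
Step 1 adds 1:
  { b }  = S∖{ a, c }
  [6 total]
Step 2 (1 new):
  { b, c }  = { c } ∪ { b }
  [7 total]
Step 3 adds 1:
  { a }  = S∖{ b, c }
  [8 total]
Step 4: already closed under ᶜ and ∪.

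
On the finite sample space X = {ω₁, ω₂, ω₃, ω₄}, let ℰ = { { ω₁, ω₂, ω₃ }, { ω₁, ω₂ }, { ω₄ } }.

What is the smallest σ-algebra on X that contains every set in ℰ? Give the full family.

Take S₀ = ℰ ∪ {∅, X} = { ∅, { ω₄ }, { ω₁, ω₂ }, { ω₁, ω₂, ω₃ }, X }.
Step 1: +2 →
  { ω₃, ω₄ }  = X∖{ ω₁, ω₂ }
  { ω₁, ω₂, ω₄ }  = { ω₁, ω₂ } ∪ { ω₄ }
Step 2 (1 new):
  { ω₃ }  = X∖{ ω₁, ω₂, ω₄ }
Step 3: stable.

|σ(ℰ)| = 8.  σ(ℰ) = { ∅, { ω₃ }, { ω₄ }, { ω₁, ω₂ }, { ω₃, ω₄ }, { ω₁, ω₂, ω₃ }, { ω₁, ω₂, ω₄ }, X }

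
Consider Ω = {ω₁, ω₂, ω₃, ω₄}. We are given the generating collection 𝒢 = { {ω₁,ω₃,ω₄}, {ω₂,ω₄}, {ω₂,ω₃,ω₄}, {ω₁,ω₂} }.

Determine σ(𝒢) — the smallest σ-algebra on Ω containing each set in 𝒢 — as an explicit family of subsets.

|σ(𝒢)| = 16.  σ(𝒢) = { {}, {ω₁}, {ω₂}, {ω₃}, {ω₄}, {ω₁,ω₂}, {ω₁,ω₃}, {ω₁,ω₄}, {ω₂,ω₃}, {ω₂,ω₄}, {ω₃,ω₄}, {ω₁,ω₂,ω₃}, {ω₁,ω₂,ω₄}, {ω₁,ω₃,ω₄}, {ω₂,ω₃,ω₄}, Ω }

Working:
Begin from { {}, {ω₁,ω₂}, {ω₂,ω₄}, {ω₁,ω₃,ω₄}, {ω₂,ω₃,ω₄}, Ω } (that is, 𝒢 plus ∅ and Ω).
Round 1. New:
  {ω₁}  = {ω₂,ω₃,ω₄}ᶜ
  {ω₂}  = {ω₁,ω₃,ω₄}ᶜ
  {ω₁,ω₃}  = {ω₂,ω₄}ᶜ
  {ω₃,ω₄}  = {ω₁,ω₂}ᶜ
  {ω₁,ω₂,ω₄}  = {ω₁,ω₂} ∪ {ω₂,ω₄}
  — 11 sets.
Round 2: +2 →
  {ω₃}  = {ω₁,ω₂,ω₄}ᶜ
  {ω₁,ω₂,ω₃}  = {ω₁,ω₂} ∪ {ω₁,ω₃}
  — 13 sets.
Round 3 adds 2:
  {ω₄}  = {ω₁,ω₂,ω₃}ᶜ
  {ω₂,ω₃}  = {ω₃} ∪ {ω₂}
  — 15 sets.
Round 4 (1 new):
  {ω₁,ω₄}  = {ω₂,ω₃}ᶜ
  — 16 sets.
Round 5: closed — nothing new.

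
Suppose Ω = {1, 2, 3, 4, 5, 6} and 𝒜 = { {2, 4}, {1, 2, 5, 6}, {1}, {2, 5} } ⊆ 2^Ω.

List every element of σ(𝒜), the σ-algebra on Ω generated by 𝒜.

Take S₀ = 𝒜 ∪ {∅, Ω} = { {}, {1}, {2, 4}, {2, 5}, {1, 2, 5, 6}, Ω }.
Pass 1. New:
  {3, 4}  = ᶜ of {1, 2, 5, 6}
  {1, 2, 4}  = {2, 4} ∪ {1}
  {1, 2, 5}  = {2, 5} ∪ {1}
  {2, 4, 5}  = {2, 5} ∪ {2, 4}
  {1, 3, 4, 6}  = ᶜ of {2, 5}
  {1, 3, 5, 6}  = ᶜ of {2, 4}
  {1, 2, 4, 5, 6}  = {2, 4} ∪ {1, 2, 5, 6}
  {2, 3, 4, 5, 6}  = ᶜ of {1}
  [14 total]
Pass 2: 13 new —
  {3}  = ᶜ of {1, 2, 4, 5, 6}
  {1, 3, 4}  = {3, 4} ∪ {1}
  {1, 3, 6}  = ᶜ of {2, 4, 5}
  {2, 3, 4}  = {3, 4} ∪ {2, 4}
  {3, 4, 6}  = ᶜ of {1, 2, 5}
  {3, 5, 6}  = ᶜ of {1, 2, 4}
  {1, 2, 3, 4}  = {3, 4} ∪ {1, 2, 4}
  {1, 2, 4, 5}  = {2, 5} ∪ {1, 2, 4}
  {2, 3, 4, 5}  = {2, 5} ∪ {3, 4}
  {1, 2, 3, 4, 5}  = {3, 4} ∪ {1, 2, 5}
  {1, 2, 3, 4, 6}  = {1, 2, 4} ∪ {1, 3, 4, 6}
  {1, 2, 3, 5, 6}  = {1, 3, 5, 6} ∪ {2, 5}
  {1, 3, 4, 5, 6}  = {1, 3, 5, 6} ∪ {3, 4}
  [27 total]
Pass 3 (15 new):
  {2}  = ᶜ of {1, 3, 4, 5, 6}
  {4}  = ᶜ of {1, 2, 3, 5, 6}
  {5}  = ᶜ of {1, 2, 3, 4, 6}
  {6}  = ᶜ of {1, 2, 3, 4, 5}
  {1, 3}  = {3} ∪ {1}
  {1, 6}  = ᶜ of {2, 3, 4, 5}
  {3, 6}  = ᶜ of {1, 2, 4, 5}
  {5, 6}  = ᶜ of {1, 2, 3, 4}
  {1, 5, 6}  = ᶜ of {2, 3, 4}
  {2, 3, 5}  = {2, 5} ∪ {3}
  {2, 5, 6}  = ᶜ of {1, 3, 4}
  {1, 2, 3, 5}  = {3} ∪ {1, 2, 5}
  {2, 3, 4, 6}  = {3, 4, 6} ∪ {2, 3, 4}
  {2, 3, 5, 6}  = {2, 5} ∪ {3, 5, 6}
  {3, 4, 5, 6}  = {3, 4} ∪ {3, 5, 6}
  [42 total]
Pass 4: +21 →
  {1, 2}  = ᶜ of {3, 4, 5, 6}
  {1, 4}  = ᶜ of {2, 3, 5, 6}
  {1, 5}  = ᶜ of {2, 3, 4, 6}
  {2, 3}  = {2} ∪ {3}
  {2, 6}  = {2} ∪ {6}
  {3, 5}  = {3} ∪ {5}
  {4, 5}  = {4} ∪ {5}
  {4, 6}  = ᶜ of {1, 2, 3, 5}
  {1, 2, 3}  = {2} ∪ {1, 3}
  {1, 2, 6}  = {1, 6} ∪ {2}
  {1, 3, 5}  = {1, 3} ∪ {5}
  {1, 4, 6}  = ᶜ of {2, 3, 5}
  {2, 3, 6}  = {2} ∪ {3, 6}
  {2, 4, 6}  = {2, 4} ∪ {6}
  {3, 4, 5}  = {3, 4} ∪ {5}
  {4, 5, 6}  = {4} ∪ {5, 6}
  {1, 2, 3, 6}  = {1, 3, 6} ∪ {2}
  {1, 2, 4, 6}  = {1, 6} ∪ {1, 2, 4}
  {1, 3, 4, 5}  = {1, 3, 4} ∪ {5}
  {1, 4, 5, 6}  = {1, 5, 6} ∪ {4}
  {2, 4, 5, 6}  = ᶜ of {1, 3}
  [63 total]
Pass 5 adds 1:
  {1, 4, 5}  = ᶜ of {2, 3, 6}
  [64 total]
Pass 6: stable.

|σ(𝒜)| = 64.  σ(𝒜) = { {}, {1}, {2}, {3}, {4}, {5}, {6}, {1, 2}, {1, 3}, {1, 4}, {1, 5}, {1, 6}, {2, 3}, {2, 4}, {2, 5}, {2, 6}, {3, 4}, {3, 5}, {3, 6}, {4, 5}, {4, 6}, {5, 6}, {1, 2, 3}, {1, 2, 4}, {1, 2, 5}, {1, 2, 6}, {1, 3, 4}, {1, 3, 5}, {1, 3, 6}, {1, 4, 5}, {1, 4, 6}, {1, 5, 6}, {2, 3, 4}, {2, 3, 5}, {2, 3, 6}, {2, 4, 5}, {2, 4, 6}, {2, 5, 6}, {3, 4, 5}, {3, 4, 6}, {3, 5, 6}, {4, 5, 6}, {1, 2, 3, 4}, {1, 2, 3, 5}, {1, 2, 3, 6}, {1, 2, 4, 5}, {1, 2, 4, 6}, {1, 2, 5, 6}, {1, 3, 4, 5}, {1, 3, 4, 6}, {1, 3, 5, 6}, {1, 4, 5, 6}, {2, 3, 4, 5}, {2, 3, 4, 6}, {2, 3, 5, 6}, {2, 4, 5, 6}, {3, 4, 5, 6}, {1, 2, 3, 4, 5}, {1, 2, 3, 4, 6}, {1, 2, 3, 5, 6}, {1, 2, 4, 5, 6}, {1, 3, 4, 5, 6}, {2, 3, 4, 5, 6}, Ω }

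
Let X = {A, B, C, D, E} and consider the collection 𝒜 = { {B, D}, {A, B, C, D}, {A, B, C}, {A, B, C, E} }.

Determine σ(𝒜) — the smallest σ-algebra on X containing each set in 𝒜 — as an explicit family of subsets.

Initial family (6 sets): { ∅, {B, D}, {A, B, C}, {A, B, C, D}, {A, B, C, E}, X }.
Pass 1. New:
  {D}  = {A, B, C, E}ᶜ
  {E}  = {A, B, C, D}ᶜ
  {D, E}  = {A, B, C}ᶜ
  {A, C, E}  = {B, D}ᶜ
  — 10 sets.
Pass 2. New:
  {B, D, E}  = {E} ∪ {B, D}
  {A, C, D, E}  = {A, C, E} ∪ {D, E}
  — 12 sets.
Pass 3: +2 →
  {B}  = {A, C, D, E}ᶜ
  {A, C}  = {B, D, E}ᶜ
  — 14 sets.
Pass 4 adds 2:
  {B, E}  = {B} ∪ {E}
  {A, C, D}  = {A, C} ∪ {D}
  — 16 sets.
After Pass 5 the family is unchanged; done.

Hence σ(𝒜) has 16 members: { ∅, {B}, {D}, {E}, {A, C}, {B, D}, {B, E}, {D, E}, {A, B, C}, {A, C, D}, {A, C, E}, {B, D, E}, {A, B, C, D}, {A, B, C, E}, {A, C, D, E}, X }.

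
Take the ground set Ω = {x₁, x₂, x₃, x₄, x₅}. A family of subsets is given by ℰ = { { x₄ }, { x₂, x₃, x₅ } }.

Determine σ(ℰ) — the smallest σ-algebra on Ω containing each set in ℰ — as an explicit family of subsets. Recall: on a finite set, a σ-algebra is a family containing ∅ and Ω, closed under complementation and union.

Start: ℰ ∪ {∅, Ω} = { {  }, { x₄ }, { x₂, x₃, x₅ }, Ω }.
Iteration 1. New:
  { x₁, x₄ }  = { x₂, x₃, x₅ }ᶜ
  { x₁, x₂, x₃, x₅ }  = { x₄ }ᶜ
  { x₂, x₃, x₄, x₅ }  = { x₄ } ∪ { x₂, x₃, x₅ }
  |family| = 7
Iteration 2 (1 new):
  { x₁ }  = { x₂, x₃, x₄, x₅ }ᶜ
  |family| = 8
Iteration 3 adds nothing — fixpoint reached.

σ(ℰ) = { {  }, { x₁ }, { x₄ }, { x₁, x₄ }, { x₂, x₃, x₅ }, { x₁, x₂, x₃, x₅ }, { x₂, x₃, x₄, x₅ }, Ω }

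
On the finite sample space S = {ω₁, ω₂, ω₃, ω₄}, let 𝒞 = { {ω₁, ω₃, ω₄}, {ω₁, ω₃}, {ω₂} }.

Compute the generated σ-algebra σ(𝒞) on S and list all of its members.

Answer: σ(𝒞) = { {}, {ω₂}, {ω₄}, {ω₁, ω₃}, {ω₂, ω₄}, {ω₁, ω₂, ω₃}, {ω₁, ω₃, ω₄}, S }

Working:
Initial family (5 sets): { {}, {ω₂}, {ω₁, ω₃}, {ω₁, ω₃, ω₄}, S }.
Iteration 1 adds 2:
  {ω₂, ω₄}  = complement {ω₁, ω₃}
  {ω₁, ω₂, ω₃}  = {ω₁, ω₃} ∪ {ω₂}
  |family| = 7
Iteration 2: +1 →
  {ω₄}  = complement {ω₁, ω₂, ω₃}
  |family| = 8
After Iteration 3 the family is unchanged; done.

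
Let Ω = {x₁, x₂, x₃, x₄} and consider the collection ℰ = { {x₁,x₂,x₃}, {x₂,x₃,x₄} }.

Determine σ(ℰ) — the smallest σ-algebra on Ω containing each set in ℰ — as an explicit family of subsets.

Answer: σ(ℰ) = { ∅, {x₁}, {x₄}, {x₁,x₄}, {x₂,x₃}, {x₁,x₂,x₃}, {x₂,x₃,x₄}, Ω }

Trace:
Start: ℰ ∪ {∅, Ω} = { ∅, {x₁,x₂,x₃}, {x₂,x₃,x₄}, Ω }.
Round 1. New:
  {x₁}  = Ω∖{x₂,x₃,x₄}
  {x₄}  = Ω∖{x₁,x₂,x₃}
  — 6 sets.
Round 2 adds 1:
  {x₁,x₄}  = {x₄} ∪ {x₁}
  — 7 sets.
Round 3. New:
  {x₂,x₃}  = Ω∖{x₁,x₄}
  — 8 sets.
After Round 4 the family is unchanged; done.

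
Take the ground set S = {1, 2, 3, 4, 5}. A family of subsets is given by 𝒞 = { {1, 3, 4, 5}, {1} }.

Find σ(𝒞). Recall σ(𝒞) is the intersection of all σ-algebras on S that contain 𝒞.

Seed the family with 𝒞 together with ∅ and S: { {}, {1}, {1, 3, 4, 5}, S }.
Step 1: 2 new —
  {2}  = complement {1, 3, 4, 5}
  {2, 3, 4, 5}  = complement {1}
  [6 total]
Step 2. New:
  {1, 2}  = {2} ∪ {1}
  [7 total]
Step 3 adds 1:
  {3, 4, 5}  = complement {1, 2}
  [8 total]
Step 4: stable.

|σ(𝒞)| = 8.  σ(𝒞) = { {}, {1}, {2}, {1, 2}, {3, 4, 5}, {1, 3, 4, 5}, {2, 3, 4, 5}, S }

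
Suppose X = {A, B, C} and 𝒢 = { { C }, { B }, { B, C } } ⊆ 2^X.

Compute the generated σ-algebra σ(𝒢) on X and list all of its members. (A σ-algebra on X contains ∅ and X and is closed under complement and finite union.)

|σ(𝒢)| = 8.  σ(𝒢) = { ∅, { A }, { B }, { C }, { A, B }, { A, C }, { B, C }, X }

Trace:
Start: 𝒢 ∪ {∅, X} = { ∅, { B }, { C }, { B, C }, X }.
Pass 1. New:
  { A }  = X∖{ B, C }
  { A, B }  = X∖{ C }
  { A, C }  = X∖{ B }
  |family| = 8
Pass 2: already closed under ᶜ and ∪.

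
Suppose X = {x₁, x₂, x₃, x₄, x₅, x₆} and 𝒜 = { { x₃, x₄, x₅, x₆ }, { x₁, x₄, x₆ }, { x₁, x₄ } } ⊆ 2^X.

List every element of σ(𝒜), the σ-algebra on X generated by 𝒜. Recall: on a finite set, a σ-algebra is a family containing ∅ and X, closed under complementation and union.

|σ(𝒜)| = 32.  σ(𝒜) = { ∅, { x₁ }, { x₂ }, { x₄ }, { x₆ }, { x₁, x₂ }, { x₁, x₄ }, { x₁, x₆ }, { x₂, x₄ }, { x₂, x₆ }, { x₃, x₅ }, { x₄, x₆ }, { x₁, x₂, x₄ }, { x₁, x₂, x₆ }, { x₁, x₃, x₅ }, { x₁, x₄, x₆ }, { x₂, x₃, x₅ }, { x₂, x₄, x₆ }, { x₃, x₄, x₅ }, { x₃, x₅, x₆ }, { x₁, x₂, x₃, x₅ }, { x₁, x₂, x₄, x₆ }, { x₁, x₃, x₄, x₅ }, { x₁, x₃, x₅, x₆ }, { x₂, x₃, x₄, x₅ }, { x₂, x₃, x₅, x₆ }, { x₃, x₄, x₅, x₆ }, { x₁, x₂, x₃, x₄, x₅ }, { x₁, x₂, x₃, x₅, x₆ }, { x₁, x₃, x₄, x₅, x₆ }, { x₂, x₃, x₄, x₅, x₆ }, X }

Derivation:
Take S₀ = 𝒜 ∪ {∅, X} = { ∅, { x₁, x₄ }, { x₁, x₄, x₆ }, { x₃, x₄, x₅, x₆ }, X }.
Pass 1. New:
  { x₁, x₂ }  = X∖{ x₃, x₄, x₅, x₆ }
  { x₂, x₃, x₅ }  = X∖{ x₁, x₄, x₆ }
  { x₂, x₃, x₅, x₆ }  = X∖{ x₁, x₄ }
  { x₁, x₃, x₄, x₅, x₆ }  = { x₁, x₄ } ∪ { x₃, x₄, x₅, x₆ }
Pass 2: +7 →
  { x₂ }  = X∖{ x₁, x₃, x₄, x₅, x₆ }
  { x₁, x₂, x₄ }  = { x₁, x₂ } ∪ { x₁, x₄ }
  { x₁, x₂, x₃, x₅ }  = { x₁, x₂ } ∪ { x₂, x₃, x₅ }
  { x₁, x₂, x₄, x₆ }  = { x₁, x₂ } ∪ { x₁, x₄, x₆ }
  { x₁, x₂, x₃, x₄, x₅ }  = { x₂, x₃, x₅ } ∪ { x₁, x₄ }
  { x₁, x₂, x₃, x₅, x₆ }  = { x₁, x₂ } ∪ { x₂, x₃, x₅, x₆ }
  { x₂, x₃, x₄, x₅, x₆ }  = { x₃, x₄, x₅, x₆ } ∪ { x₂, x₃, x₅ }
Pass 3: 6 new —
  { x₁ }  = X∖{ x₂, x₃, x₄, x₅, x₆ }
  { x₄ }  = X∖{ x₁, x₂, x₃, x₅, x₆ }
  { x₆ }  = X∖{ x₁, x₂, x₃, x₄, x₅ }
  { x₃, x₅ }  = X∖{ x₁, x₂, x₄, x₆ }
  { x₄, x₆ }  = X∖{ x₁, x₂, x₃, x₅ }
  { x₃, x₅, x₆ }  = X∖{ x₁, x₂, x₄ }
Pass 4. New:
  { x₁, x₆ }  = { x₁ } ∪ { x₆ }
  { x₂, x₄ }  = { x₂ } ∪ { x₄ }
  { x₂, x₆ }  = { x₂ } ∪ { x₆ }
  { x₁, x₂, x₆ }  = { x₁, x₂ } ∪ { x₆ }
  { x₁, x₃, x₅ }  = { x₁ } ∪ { x₃, x₅ }
  { x₂, x₄, x₆ }  = { x₂ } ∪ { x₄, x₆ }
  { x₃, x₄, x₅ }  = { x₃, x₅ } ∪ { x₄ }
  { x₁, x₃, x₄, x₅ }  = { x₁, x₄ } ∪ { x₃, x₅ }
  { x₁, x₃, x₅, x₆ }  = { x₁ } ∪ { x₃, x₅, x₆ }
  { x₂, x₃, x₄, x₅ }  = { x₂, x₃, x₅ } ∪ { x₄ }
Pass 5: no new sets; the family is a σ-algebra.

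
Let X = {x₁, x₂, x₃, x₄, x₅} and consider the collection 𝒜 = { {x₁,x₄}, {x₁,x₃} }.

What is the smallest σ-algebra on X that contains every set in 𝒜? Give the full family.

Begin from { {}, {x₁,x₃}, {x₁,x₄}, X } (that is, 𝒜 plus ∅ and X).
Step 1: 3 new —
  {x₁,x₃,x₄}  = {x₁,x₃} ∪ {x₁,x₄}
  {x₂,x₃,x₅}  = X∖{x₁,x₄}
  {x₂,x₄,x₅}  = X∖{x₁,x₃}
  — 7 sets.
Step 2 (4 new):
  {x₂,x₅}  = X∖{x₁,x₃,x₄}
  {x₁,x₂,x₃,x₅}  = {x₂,x₃,x₅} ∪ {x₁,x₃}
  {x₁,x₂,x₄,x₅}  = {x₁,x₄} ∪ {x₂,x₄,x₅}
  {x₂,x₃,x₄,x₅}  = {x₂,x₃,x₅} ∪ {x₂,x₄,x₅}
  — 11 sets.
Step 3: 3 new —
  {x₁}  = X∖{x₂,x₃,x₄,x₅}
  {x₃}  = X∖{x₁,x₂,x₄,x₅}
  {x₄}  = X∖{x₁,x₂,x₃,x₅}
  — 14 sets.
Step 4 (2 new):
  {x₃,x₄}  = {x₃} ∪ {x₄}
  {x₁,x₂,x₅}  = {x₂,x₅} ∪ {x₁}
  — 16 sets.
After Step 5 the family is unchanged; done.

Therefore σ(𝒜) = { {}, {x₁}, {x₃}, {x₄}, {x₁,x₃}, {x₁,x₄}, {x₂,x₅}, {x₃,x₄}, {x₁,x₂,x₅}, {x₁,x₃,x₄}, {x₂,x₃,x₅}, {x₂,x₄,x₅}, {x₁,x₂,x₃,x₅}, {x₁,x₂,x₄,x₅}, {x₂,x₃,x₄,x₅}, X } (|σ(𝒜)| = 16).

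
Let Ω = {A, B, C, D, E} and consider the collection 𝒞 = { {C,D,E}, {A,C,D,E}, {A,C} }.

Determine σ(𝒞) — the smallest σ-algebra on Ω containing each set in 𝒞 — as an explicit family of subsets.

σ(𝒞) = { ∅, {A}, {B}, {C}, {A,B}, {A,C}, {B,C}, {D,E}, {A,B,C}, {A,D,E}, {B,D,E}, {C,D,E}, {A,B,D,E}, {A,C,D,E}, {B,C,D,E}, Ω }

Working:
Begin from { ∅, {A,C}, {C,D,E}, {A,C,D,E}, Ω } (that is, 𝒞 plus ∅ and Ω).
Iteration 1: +3 →
  {B}  = {A,C,D,E}ᶜ
  {A,B}  = {C,D,E}ᶜ
  {B,D,E}  = {A,C}ᶜ
  (now 8)
Iteration 2: 3 new —
  {A,B,C}  = {B} ∪ {A,C}
  {A,B,D,E}  = {A,B} ∪ {B,D,E}
  {B,C,D,E}  = {B} ∪ {C,D,E}
  (now 11)
Iteration 3 (3 new):
  {A}  = {B,C,D,E}ᶜ
  {C}  = {A,B,D,E}ᶜ
  {D,E}  = {A,B,C}ᶜ
  (now 14)
Iteration 4 adds 2:
  {B,C}  = {C} ∪ {B}
  {A,D,E}  = {D,E} ∪ {A}
  (now 16)
After Iteration 5 the family is unchanged; done.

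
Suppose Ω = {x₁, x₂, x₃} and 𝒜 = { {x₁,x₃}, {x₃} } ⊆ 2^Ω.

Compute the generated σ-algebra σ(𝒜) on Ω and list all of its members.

|σ(𝒜)| = 8.  σ(𝒜) = { {}, {x₁}, {x₂}, {x₃}, {x₁,x₂}, {x₁,x₃}, {x₂,x₃}, Ω }

Derivation:
Begin from { {}, {x₃}, {x₁,x₃}, Ω } (that is, 𝒜 plus ∅ and Ω).
Iteration 1: 2 new —
  {x₂}  = {x₁,x₃}ᶜ
  {x₁,x₂}  = {x₃}ᶜ
  — 6 sets.
Iteration 2: 1 new —
  {x₂,x₃}  = {x₃} ∪ {x₂}
  — 7 sets.
Iteration 3 adds 1:
  {x₁}  = {x₂,x₃}ᶜ
  — 8 sets.
Iteration 4: no new sets; the family is a σ-algebra.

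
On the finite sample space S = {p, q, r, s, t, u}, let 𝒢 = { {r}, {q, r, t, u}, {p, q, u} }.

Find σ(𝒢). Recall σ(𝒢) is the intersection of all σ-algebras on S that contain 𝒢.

Take S₀ = 𝒢 ∪ {∅, S} = { {}, {r}, {p, q, u}, {q, r, t, u}, S }.
Iteration 1 (5 new):
  {p, s}  = ᶜ of {q, r, t, u}
  {r, s, t}  = ᶜ of {p, q, u}
  {p, q, r, u}  = {r} ∪ {p, q, u}
  {p, q, r, t, u}  = {p, q, u} ∪ {q, r, t, u}
  {p, q, s, t, u}  = ᶜ of {r}
  — 10 sets.
Iteration 2: +7 →
  {s}  = ᶜ of {p, q, r, t, u}
  {s, t}  = ᶜ of {p, q, r, u}
  {p, r, s}  = {r} ∪ {p, s}
  {p, q, s, u}  = {p, s} ∪ {p, q, u}
  {p, r, s, t}  = {r, s, t} ∪ {p, s}
  {p, q, r, s, u}  = {p, q, r, u} ∪ {p, s}
  {q, r, s, t, u}  = {r, s, t} ∪ {q, r, t, u}
  — 17 sets.
Iteration 3: +7 →
  {p}  = ᶜ of {q, r, s, t, u}
  {t}  = ᶜ of {p, q, r, s, u}
  {q, u}  = ᶜ of {p, r, s, t}
  {r, s}  = {r} ∪ {s}
  {r, t}  = ᶜ of {p, q, s, u}
  {p, s, t}  = {s, t} ∪ {p, s}
  {q, t, u}  = ᶜ of {p, r, s}
  — 24 sets.
Iteration 4. New:
  {p, r}  = {p} ∪ {r}
  {p, t}  = {p} ∪ {t}
  {p, r, t}  = {p} ∪ {r, t}
  {q, r, u}  = ᶜ of {p, s, t}
  {q, s, u}  = {q, u} ∪ {s}
  {p, q, t, u}  = ᶜ of {r, s}
  {q, r, s, u}  = {r, s} ∪ {q, u}
  {q, s, t, u}  = {q, t, u} ∪ {s, t}
  — 32 sets.
Iteration 5: already closed under ᶜ and ∪.

σ(𝒢) = { {}, {p}, {r}, {s}, {t}, {p, r}, {p, s}, {p, t}, {q, u}, {r, s}, {r, t}, {s, t}, {p, q, u}, {p, r, s}, {p, r, t}, {p, s, t}, {q, r, u}, {q, s, u}, {q, t, u}, {r, s, t}, {p, q, r, u}, {p, q, s, u}, {p, q, t, u}, {p, r, s, t}, {q, r, s, u}, {q, r, t, u}, {q, s, t, u}, {p, q, r, s, u}, {p, q, r, t, u}, {p, q, s, t, u}, {q, r, s, t, u}, S }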